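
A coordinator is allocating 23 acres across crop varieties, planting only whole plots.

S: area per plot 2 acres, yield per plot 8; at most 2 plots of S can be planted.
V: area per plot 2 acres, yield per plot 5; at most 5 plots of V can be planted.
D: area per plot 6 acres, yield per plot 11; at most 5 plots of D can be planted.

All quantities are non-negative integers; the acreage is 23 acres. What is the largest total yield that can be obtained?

53

S has the best ratio (8/2); taking only S gives at most 2×8 = 16 (stopped by the supply cap of 2).
Mixing does better — 2×S, 3×V, and 2×D: area 22 ≤ 23, yield 2·8 + 3·5 + 2·11 = 53.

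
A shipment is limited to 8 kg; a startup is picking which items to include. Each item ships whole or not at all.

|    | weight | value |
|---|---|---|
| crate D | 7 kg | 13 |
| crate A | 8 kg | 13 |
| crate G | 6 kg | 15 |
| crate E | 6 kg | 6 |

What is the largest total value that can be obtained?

15

Allowing fractional choices, the relaxed optimum would be about 18.7, but items are indivisible.
crate D: weight 7 ≤ 8, value 13.
crate A: weight 8 ≤ 8, value 13.
crate G: weight 6 ≤ 8, value 15.
Best is crate G with total value 15.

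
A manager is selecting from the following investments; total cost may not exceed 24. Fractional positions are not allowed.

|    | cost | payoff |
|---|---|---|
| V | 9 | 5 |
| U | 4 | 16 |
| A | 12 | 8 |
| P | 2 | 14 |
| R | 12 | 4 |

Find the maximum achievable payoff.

38

Allowing fractional choices, the relaxed optimum would be about 41.3, but investments are indivisible.
U + A + P: cost 4 + 12 + 2 = 18 ≤ 24, payoff 16 + 8 + 14 = 38.
V + U + P: cost 9 + 4 + 2 = 15 ≤ 24, payoff 5 + 16 + 14 = 35.
Best is U, A, and P with total payoff 38.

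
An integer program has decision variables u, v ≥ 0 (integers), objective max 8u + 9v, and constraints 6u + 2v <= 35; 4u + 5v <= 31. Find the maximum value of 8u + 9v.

Relaxing integrality, the LP optimum is 59.91 at (u,v) = (5.14, 2.09), which is not an integer point.
(u,v)=(4,3) is feasible, giving 59.
(u,v)=(5,2) is feasible, giving 58.
(u,v)=(3,3) is feasible, giving 51.
(u,v)=(4,2) is feasible, giving 50.
The best lattice point is (4,3), giving 59.

59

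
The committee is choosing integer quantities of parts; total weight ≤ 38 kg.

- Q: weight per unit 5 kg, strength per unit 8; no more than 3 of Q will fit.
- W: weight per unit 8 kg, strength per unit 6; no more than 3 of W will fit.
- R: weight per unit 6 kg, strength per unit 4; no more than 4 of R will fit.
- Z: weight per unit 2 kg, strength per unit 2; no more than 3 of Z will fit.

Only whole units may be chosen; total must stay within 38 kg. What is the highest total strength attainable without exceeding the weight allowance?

This is a bounded integer knapsack.
3×Q, 3×R, and 2×Z: weight 37 ≤ 38, strength 3·8 + 3·4 + 2·2 = 40.
3×Q, 2×W, and 3×Z: weight 37 ≤ 38, strength 3·8 + 2·6 + 3·2 = 42.
Best is 42.

42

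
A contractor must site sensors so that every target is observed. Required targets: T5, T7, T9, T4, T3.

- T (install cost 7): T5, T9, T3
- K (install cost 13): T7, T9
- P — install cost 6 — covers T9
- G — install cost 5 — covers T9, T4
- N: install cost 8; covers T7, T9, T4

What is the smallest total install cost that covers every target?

This is a weighted set-cover instance.
Choose T and N: together they cover T5, T7, T9, T4, T3 — every target.
Total install cost: 7 + 8 = 15.
No cover costs less than 15.

15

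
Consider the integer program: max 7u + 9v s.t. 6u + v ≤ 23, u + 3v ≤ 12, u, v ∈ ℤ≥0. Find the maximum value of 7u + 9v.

(u,v)=(3,3): 6·3+1·3=21≤23, 1·3+3·3=12≤12, objective 48.
(u,v)=(2,3): 6·2+1·3=15≤23, 1·2+3·3=11≤12, objective 41.
(u,v)=(3,2): 6·3+1·2=20≤23, 1·3+3·2=9≤12, objective 39.
Maximum is 48 at (u,v)=(3,3).

48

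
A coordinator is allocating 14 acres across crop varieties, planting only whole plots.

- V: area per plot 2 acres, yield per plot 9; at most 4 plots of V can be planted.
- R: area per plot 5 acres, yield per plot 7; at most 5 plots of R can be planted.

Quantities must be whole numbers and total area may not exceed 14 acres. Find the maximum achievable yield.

This is a bounded integer knapsack.
V has the best ratio (9/2); taking only V gives at most 4×9 = 36 (stopped by the supply cap of 4).
Mixing does better — 4×V and 1×R: area 13 ≤ 14, yield 4·9 + 1·7 = 43.

43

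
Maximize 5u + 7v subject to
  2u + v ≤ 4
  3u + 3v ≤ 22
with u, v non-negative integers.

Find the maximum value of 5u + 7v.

28

(u,v)=(0,4): 2·0+1·4=4≤4, 3·0+3·4=12≤22, objective 28.
(u,v)=(0,3): 2·0+1·3=3≤4, 3·0+3·3=9≤22, objective 21.
No feasible integer point exceeds 28.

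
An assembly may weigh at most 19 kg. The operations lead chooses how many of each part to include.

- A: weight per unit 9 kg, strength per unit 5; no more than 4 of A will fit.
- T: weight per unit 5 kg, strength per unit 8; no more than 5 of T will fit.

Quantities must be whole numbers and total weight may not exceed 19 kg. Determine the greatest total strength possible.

24

T has the best ratio (8/5); taking only T gives at most 3×8 = 24 (stopped by the weight limit).
Optimal: 3×T: weight 15 ≤ 19, strength 3·8 = 24.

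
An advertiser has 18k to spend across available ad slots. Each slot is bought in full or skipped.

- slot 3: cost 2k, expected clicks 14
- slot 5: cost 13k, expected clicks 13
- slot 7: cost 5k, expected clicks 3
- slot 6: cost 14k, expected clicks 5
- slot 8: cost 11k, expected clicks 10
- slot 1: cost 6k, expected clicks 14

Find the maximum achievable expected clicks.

Take slot 3, slot 7, and slot 1: cost 2 + 5 + 6 = 13 ≤ 18, expected clicks 14 + 3 + 14 = 31.
No other feasible combination does better.

31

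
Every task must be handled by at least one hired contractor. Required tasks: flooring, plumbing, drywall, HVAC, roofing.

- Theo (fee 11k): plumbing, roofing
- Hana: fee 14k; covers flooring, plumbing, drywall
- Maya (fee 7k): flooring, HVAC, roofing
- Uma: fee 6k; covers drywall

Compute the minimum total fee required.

21

The greedy cost-per-new-task heuristic would pick Maya, Uma, and Theo for 24, but a cheaper cover exists.
Choose Hana and Maya: together they cover flooring, plumbing, drywall, HVAC, roofing — every task.
Total fee: 14 + 7 = 21.
No cover costs less than 21.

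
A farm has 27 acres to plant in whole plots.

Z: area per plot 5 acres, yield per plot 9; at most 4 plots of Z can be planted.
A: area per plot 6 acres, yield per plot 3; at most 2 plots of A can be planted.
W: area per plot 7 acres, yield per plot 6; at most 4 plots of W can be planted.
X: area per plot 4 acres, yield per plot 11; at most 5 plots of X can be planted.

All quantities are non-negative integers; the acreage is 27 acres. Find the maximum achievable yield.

64

This is a bounded integer knapsack.
Take 1×Z and 5×X: area 25 ≤ 27, yield 1·9 + 5·11 = 64.
X has the best ratio (11/4) and is taken to its limit of 5; remaining capacity is filled optimally with the others.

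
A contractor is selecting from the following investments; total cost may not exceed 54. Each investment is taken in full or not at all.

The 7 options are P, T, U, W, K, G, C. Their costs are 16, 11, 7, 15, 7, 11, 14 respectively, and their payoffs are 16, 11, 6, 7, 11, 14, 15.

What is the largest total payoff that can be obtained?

58

Treat it as a binary knapsack problem.
Allowing fractional choices, the relaxed optimum would be about 62.0, but investments are indivisible.
P + T + U + K + G: cost 16 + 11 + 7 + 7 + 11 = 52 ≤ 54, payoff 16 + 11 + 6 + 11 + 14 = 58.
P + K + G + C: cost 16 + 7 + 11 + 14 = 48 ≤ 54, payoff 16 + 11 + 14 + 15 = 56.
T + U + K + G + C: cost 11 + 7 + 7 + 11 + 14 = 50 ≤ 54, payoff 11 + 6 + 11 + 14 + 15 = 57.
Best is P, T, U, K, and G with total payoff 58.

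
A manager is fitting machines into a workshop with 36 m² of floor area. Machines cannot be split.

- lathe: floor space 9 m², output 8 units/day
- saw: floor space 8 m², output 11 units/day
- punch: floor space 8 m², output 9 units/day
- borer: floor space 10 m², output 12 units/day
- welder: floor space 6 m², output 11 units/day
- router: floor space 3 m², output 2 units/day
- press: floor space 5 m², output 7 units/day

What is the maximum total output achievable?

46

Allowing fractional choices, the relaxed optimum would be about 48.9, but machines are indivisible.
saw + punch + borer + welder + router: floor space 8 + 8 + 10 + 6 + 3 = 35 ≤ 36, output 11 + 9 + 12 + 11 + 2 = 45.
lathe + saw + punch + welder + press: floor space 9 + 8 + 8 + 6 + 5 = 36 ≤ 36, output 8 + 11 + 9 + 11 + 7 = 46.
lathe + saw + borer + welder + router: floor space 9 + 8 + 10 + 6 + 3 = 36 ≤ 36, output 8 + 11 + 12 + 11 + 2 = 44.
Best is lathe, saw, punch, welder, and press with total output 46.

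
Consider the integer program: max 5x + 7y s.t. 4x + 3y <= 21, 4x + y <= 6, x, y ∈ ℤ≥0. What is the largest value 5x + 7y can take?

(x,y)=(0,6): 4·0+3·6=18≤21, 4·0+1·6=6≤6, objective 42.
(x,y)=(0,5): 4·0+3·5=15≤21, 4·0+1·5=5≤6, objective 35.
Maximum is 42 at (x,y)=(0,6).

42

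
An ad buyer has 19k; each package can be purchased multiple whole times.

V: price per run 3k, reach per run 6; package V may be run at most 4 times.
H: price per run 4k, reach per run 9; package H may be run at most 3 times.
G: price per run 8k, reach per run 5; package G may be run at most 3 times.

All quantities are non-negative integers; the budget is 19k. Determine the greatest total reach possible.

3×V and 2×H: price 17 ≤ 19, reach 3·6 + 2·9 = 36.
2×V and 3×H: price 18 ≤ 19, reach 2·6 + 3·9 = 39.
Best is 39.

39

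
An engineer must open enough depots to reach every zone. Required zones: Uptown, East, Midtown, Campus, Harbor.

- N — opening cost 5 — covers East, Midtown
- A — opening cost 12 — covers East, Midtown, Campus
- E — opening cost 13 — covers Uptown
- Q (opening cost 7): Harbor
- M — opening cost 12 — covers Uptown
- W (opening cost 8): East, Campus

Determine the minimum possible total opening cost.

31

Choose A, Q, and M: together they cover Uptown, East, Midtown, Campus, Harbor — every zone.
Total opening cost: 12 + 7 + 12 = 31.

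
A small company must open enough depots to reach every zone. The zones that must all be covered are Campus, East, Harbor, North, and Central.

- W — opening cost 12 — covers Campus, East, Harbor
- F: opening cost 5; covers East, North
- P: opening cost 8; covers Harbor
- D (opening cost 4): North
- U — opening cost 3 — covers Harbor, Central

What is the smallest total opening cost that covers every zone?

Choose W, D, and U: together they cover Campus, East, Harbor, North, Central — every zone.
Total opening cost: 12 + 4 + 3 = 19.

19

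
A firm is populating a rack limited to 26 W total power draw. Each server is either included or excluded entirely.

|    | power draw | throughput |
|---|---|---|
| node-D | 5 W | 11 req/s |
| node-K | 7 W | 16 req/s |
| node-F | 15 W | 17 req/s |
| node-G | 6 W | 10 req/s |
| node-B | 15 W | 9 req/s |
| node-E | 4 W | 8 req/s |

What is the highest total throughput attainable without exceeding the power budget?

45

Allowing fractional choices, the relaxed optimum would be about 49.5, but servers are indivisible.
node-D + node-K + node-G + node-E: power draw 5 + 7 + 6 + 4 = 22 ≤ 26, throughput 11 + 16 + 10 + 8 = 45.
node-D + node-F + node-G: power draw 5 + 15 + 6 = 26 ≤ 26, throughput 11 + 17 + 10 = 38.
node-K + node-F + node-E: power draw 7 + 15 + 4 = 26 ≤ 26, throughput 16 + 17 + 8 = 41.
Best is node-D, node-K, node-G, and node-E with total throughput 45.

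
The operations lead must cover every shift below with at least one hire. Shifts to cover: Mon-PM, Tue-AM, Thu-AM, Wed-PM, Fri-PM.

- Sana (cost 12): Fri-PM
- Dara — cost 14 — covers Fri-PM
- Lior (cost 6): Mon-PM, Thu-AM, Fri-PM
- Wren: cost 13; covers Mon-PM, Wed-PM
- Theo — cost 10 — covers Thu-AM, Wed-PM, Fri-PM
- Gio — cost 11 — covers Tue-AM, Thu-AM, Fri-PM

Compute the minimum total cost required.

The greedy cost-per-new-shift heuristic would pick Lior, Theo, and Gio for 27, but a cheaper cover exists.
Choose Wren and Gio: together they cover Mon-PM, Tue-AM, Thu-AM, Wed-PM, Fri-PM — every shift.
Total cost: 13 + 11 = 24.
No cover costs less than 24.

24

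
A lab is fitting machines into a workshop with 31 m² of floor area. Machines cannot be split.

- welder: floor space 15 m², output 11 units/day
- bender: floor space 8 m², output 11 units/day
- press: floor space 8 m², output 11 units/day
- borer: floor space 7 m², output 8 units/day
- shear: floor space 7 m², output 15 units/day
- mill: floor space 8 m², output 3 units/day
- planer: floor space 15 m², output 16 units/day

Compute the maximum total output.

Allowing fractional choices, the relaxed optimum would be about 46.1, but machines are indivisible.
bender + shear + planer: floor space 8 + 7 + 15 = 30 ≤ 31, output 11 + 15 + 16 = 42.
bender + press + borer + shear: floor space 8 + 8 + 7 + 7 = 30 ≤ 31, output 11 + 11 + 8 + 15 = 45.
Best is bender, press, borer, and shear with total output 45.

45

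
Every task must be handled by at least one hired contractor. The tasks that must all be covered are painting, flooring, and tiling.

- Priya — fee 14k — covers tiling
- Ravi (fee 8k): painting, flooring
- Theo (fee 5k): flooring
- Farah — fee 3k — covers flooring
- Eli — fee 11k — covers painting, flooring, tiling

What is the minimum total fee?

The greedy cost-per-new-task heuristic would pick Farah and Eli for 14, but a cheaper cover exists.
Eli alone covers painting, flooring, tiling — every task.
Total fee: 11.
No cover costs less than 11.

11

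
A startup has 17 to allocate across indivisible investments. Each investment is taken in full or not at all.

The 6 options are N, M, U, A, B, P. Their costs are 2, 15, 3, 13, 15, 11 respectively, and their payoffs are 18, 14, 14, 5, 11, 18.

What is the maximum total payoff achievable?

50

Allowing fractional choices, the relaxed optimum would be about 50.9, but investments are indivisible.
N + U: cost 2 + 3 = 5 ≤ 17, payoff 18 + 14 = 32.
N + U + P: cost 2 + 3 + 11 = 16 ≤ 17, payoff 18 + 14 + 18 = 50.
N + P: cost 2 + 11 = 13 ≤ 17, payoff 18 + 18 = 36.
Best is N, U, and P with total payoff 50.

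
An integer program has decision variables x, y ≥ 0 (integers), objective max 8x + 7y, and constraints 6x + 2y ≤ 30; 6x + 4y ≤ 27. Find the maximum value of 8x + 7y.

(x,y)=(1,5) is feasible, giving 43.
(x,y)=(0,6) is feasible, giving 42.
(x,y)=(1,4) is feasible, giving 36.
The best lattice point is (1,5), giving 43.

43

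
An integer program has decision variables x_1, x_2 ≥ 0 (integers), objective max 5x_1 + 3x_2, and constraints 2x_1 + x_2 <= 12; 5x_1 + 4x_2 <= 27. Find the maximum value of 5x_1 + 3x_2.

The continuous relaxation peaks at (5.4, 0) with value 27.00; rounding to a feasible lattice point costs some objective.
(x_1,x_2)=(5,0): 2·5+1·0=10≤12, 5·5+4·0=25≤27, objective 25.
(x_1,x_2)=(4,1): 2·4+1·1=9≤12, 5·4+4·1=24≤27, objective 23.
(x_1,x_2)=(4,0): 2·4+1·0=8≤12, 5·4+4·0=20≤27, objective 20.
No feasible integer point exceeds 25.

25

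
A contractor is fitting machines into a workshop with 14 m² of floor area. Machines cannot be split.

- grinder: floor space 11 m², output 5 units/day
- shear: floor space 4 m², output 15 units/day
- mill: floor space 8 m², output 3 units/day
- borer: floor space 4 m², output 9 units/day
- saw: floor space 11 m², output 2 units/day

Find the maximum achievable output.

This is an integer program with binary decision variables.
Allowing fractional choices, the relaxed optimum would be about 26.7, but machines are indivisible.
shear + mill: floor space 4 + 8 = 12 ≤ 14, output 15 + 3 = 18.
shear + borer: floor space 4 + 4 = 8 ≤ 14, output 15 + 9 = 24.
Best is shear and borer with total output 24.

24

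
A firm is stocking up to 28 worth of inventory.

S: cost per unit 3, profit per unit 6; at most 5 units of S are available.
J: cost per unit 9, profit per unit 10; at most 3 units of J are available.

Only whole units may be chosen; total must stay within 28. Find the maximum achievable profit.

5×S and 1×J: cost 24 ≤ 28, profit 5·6 + 1·10 = 40.
3×S and 2×J: cost 27 ≤ 28, profit 3·6 + 2·10 = 38.
Best is 40.

40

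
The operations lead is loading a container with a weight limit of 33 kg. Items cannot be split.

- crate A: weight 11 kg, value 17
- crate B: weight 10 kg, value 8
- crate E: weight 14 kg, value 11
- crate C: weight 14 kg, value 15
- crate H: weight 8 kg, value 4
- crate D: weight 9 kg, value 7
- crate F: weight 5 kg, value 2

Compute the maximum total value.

36

This is a 0-1 knapsack instance.
Allowing fractional choices, the relaxed optimum would be about 38.4, but items are indivisible.
crate A + crate C + crate F: weight 11 + 14 + 5 = 30 ≤ 33, value 17 + 15 + 2 = 34.
crate A + crate C + crate H: weight 11 + 14 + 8 = 33 ≤ 33, value 17 + 15 + 4 = 36.
crate A + crate C: weight 11 + 14 = 25 ≤ 33, value 17 + 15 = 32.
Best is crate A, crate C, and crate H with total value 36.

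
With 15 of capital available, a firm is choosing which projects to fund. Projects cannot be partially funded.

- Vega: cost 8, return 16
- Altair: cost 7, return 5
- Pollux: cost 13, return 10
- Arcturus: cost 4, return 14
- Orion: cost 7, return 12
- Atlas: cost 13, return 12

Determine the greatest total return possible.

This is an integer program with binary decision variables.
Allowing fractional choices, the relaxed optimum would be about 35.1, but projects are indivisible.
Vega + Orion: cost 8 + 7 = 15 ≤ 15, return 16 + 12 = 28.
Vega + Arcturus: cost 8 + 4 = 12 ≤ 15, return 16 + 14 = 30.
Arcturus + Orion: cost 4 + 7 = 11 ≤ 15, return 14 + 12 = 26.
Best is Vega and Arcturus with total return 30.

30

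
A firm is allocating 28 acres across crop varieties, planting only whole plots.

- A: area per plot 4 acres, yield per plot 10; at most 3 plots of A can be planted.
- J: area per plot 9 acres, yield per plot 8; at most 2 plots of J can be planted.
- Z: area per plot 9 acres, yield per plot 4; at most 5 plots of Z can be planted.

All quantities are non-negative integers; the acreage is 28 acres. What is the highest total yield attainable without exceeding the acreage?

38

This is a bounded integer knapsack.
Take 3×A and 1×J: area 21 ≤ 28, yield 3·10 + 1·8 = 38.
A has the best ratio (10/4) and is taken to its limit of 3; remaining capacity is filled optimally with the others.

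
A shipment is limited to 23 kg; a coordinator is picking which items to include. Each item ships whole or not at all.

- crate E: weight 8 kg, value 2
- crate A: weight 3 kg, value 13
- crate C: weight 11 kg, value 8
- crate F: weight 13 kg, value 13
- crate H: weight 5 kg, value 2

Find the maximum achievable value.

crate A + crate F: weight 3 + 13 = 16 ≤ 23, value 13 + 13 = 26.
crate A + crate C + crate H: weight 3 + 11 + 5 = 19 ≤ 23, value 13 + 8 + 2 = 23.
crate A + crate F + crate H: weight 3 + 13 + 5 = 21 ≤ 23, value 13 + 13 + 2 = 28.
Best is crate A, crate F, and crate H with total value 28.

28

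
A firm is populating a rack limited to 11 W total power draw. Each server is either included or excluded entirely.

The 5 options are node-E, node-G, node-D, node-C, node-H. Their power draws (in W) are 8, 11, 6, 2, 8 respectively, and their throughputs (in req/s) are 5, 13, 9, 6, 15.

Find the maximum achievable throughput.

21

node-D + node-C: power draw 6 + 2 = 8 ≤ 11, throughput 9 + 6 = 15.
node-H: power draw 8 ≤ 11, throughput 15.
node-C + node-H: power draw 2 + 8 = 10 ≤ 11, throughput 6 + 15 = 21.
Best is node-C and node-H with total throughput 21.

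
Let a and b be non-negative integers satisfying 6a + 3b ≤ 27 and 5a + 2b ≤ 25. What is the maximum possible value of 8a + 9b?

81

(a,b)=(0,9) is feasible, giving 81.
(a,b)=(0,8) is feasible, giving 72.
No feasible integer point exceeds 81.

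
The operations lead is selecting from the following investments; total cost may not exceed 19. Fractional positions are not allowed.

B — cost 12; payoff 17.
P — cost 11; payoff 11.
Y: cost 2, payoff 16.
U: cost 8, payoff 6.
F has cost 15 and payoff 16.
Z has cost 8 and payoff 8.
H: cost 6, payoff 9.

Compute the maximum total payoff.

Y + Z + H: cost 2 + 8 + 6 = 16 ≤ 19, payoff 16 + 8 + 9 = 33.
P + Y + H: cost 11 + 2 + 6 = 19 ≤ 19, payoff 11 + 16 + 9 = 36.
B + Y: cost 12 + 2 = 14 ≤ 19, payoff 17 + 16 = 33.
Best is P, Y, and H with total payoff 36.

36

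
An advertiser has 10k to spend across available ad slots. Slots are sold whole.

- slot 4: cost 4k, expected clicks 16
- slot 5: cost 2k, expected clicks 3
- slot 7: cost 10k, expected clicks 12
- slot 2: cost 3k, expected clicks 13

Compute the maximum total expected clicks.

32

Treat it as a binary knapsack problem.
Take slot 4, slot 5, and slot 2: cost 4 + 2 + 3 = 9 ≤ 10, expected clicks 16 + 3 + 13 = 32.
No other feasible combination does better.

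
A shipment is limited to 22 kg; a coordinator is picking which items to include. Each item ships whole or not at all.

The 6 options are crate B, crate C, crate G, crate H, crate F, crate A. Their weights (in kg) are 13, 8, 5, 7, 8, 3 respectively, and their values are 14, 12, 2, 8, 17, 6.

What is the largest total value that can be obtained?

Allowing fractional choices, the relaxed optimum would be about 38.4, but items are indivisible.
crate H + crate F + crate A: weight 7 + 8 + 3 = 18 ≤ 22, value 8 + 17 + 6 = 31.
crate C + crate F + crate A: weight 8 + 8 + 3 = 19 ≤ 22, value 12 + 17 + 6 = 35.
Best is crate C, crate F, and crate A with total value 35.

35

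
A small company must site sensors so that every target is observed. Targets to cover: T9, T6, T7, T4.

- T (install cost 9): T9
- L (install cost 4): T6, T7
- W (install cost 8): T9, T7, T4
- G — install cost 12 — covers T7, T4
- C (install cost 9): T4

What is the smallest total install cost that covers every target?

12

Choose L and W: together they cover T9, T6, T7, T4 — every target.
Total install cost: 4 + 8 = 12.
No cover costs less than 12.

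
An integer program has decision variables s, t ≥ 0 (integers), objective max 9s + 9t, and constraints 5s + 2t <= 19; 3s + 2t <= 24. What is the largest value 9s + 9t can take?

Relaxing integrality, the LP optimum is 85.50 at (s,t) = (0, 9.5), which is not an integer point.
(s,t)=(0,9): 5·0+2·9=18≤19, 3·0+2·9=18≤24, objective 81.
(s,t)=(0,8): 5·0+2·8=16≤19, 3·0+2·8=16≤24, objective 72.
No feasible integer point exceeds 81.

81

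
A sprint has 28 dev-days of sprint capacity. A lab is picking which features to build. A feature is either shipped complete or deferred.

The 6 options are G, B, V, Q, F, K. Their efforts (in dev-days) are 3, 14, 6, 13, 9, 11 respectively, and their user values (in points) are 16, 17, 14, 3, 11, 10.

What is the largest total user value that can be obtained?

47

This is a 0-1 knapsack instance.
Allowing fractional choices, the relaxed optimum would be about 53.1, but features are indivisible.
G + B + V: effort 3 + 14 + 6 = 23 ≤ 28, user value 16 + 17 + 14 = 47.
G + B + K: effort 3 + 14 + 11 = 28 ≤ 28, user value 16 + 17 + 10 = 43.
G + B + F: effort 3 + 14 + 9 = 26 ≤ 28, user value 16 + 17 + 11 = 44.
Best is G, B, and V with total user value 47.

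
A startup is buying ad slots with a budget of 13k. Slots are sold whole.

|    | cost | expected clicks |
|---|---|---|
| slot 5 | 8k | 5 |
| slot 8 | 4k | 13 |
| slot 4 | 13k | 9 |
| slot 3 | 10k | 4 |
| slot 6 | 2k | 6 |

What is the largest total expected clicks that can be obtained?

19

slot 8 + slot 6: cost 4 + 2 = 6 ≤ 13, expected clicks 13 + 6 = 19.
slot 5 + slot 8: cost 8 + 4 = 12 ≤ 13, expected clicks 5 + 13 = 18.
slot 8: cost 4 ≤ 13, expected clicks 13.
Best is slot 8 and slot 6 with total expected clicks 19.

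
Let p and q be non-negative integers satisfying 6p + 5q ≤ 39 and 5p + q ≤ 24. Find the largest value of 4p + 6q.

(p,q)=(0,7): 6·0+5·7=35≤39, 5·0+1·7=7≤24, objective 42.
(p,q)=(1,6): 6·1+5·6=36≤39, 5·1+1·6=11≤24, objective 40.
(p,q)=(0,6): 6·0+5·6=30≤39, 5·0+1·6=6≤24, objective 36.
No feasible integer point exceeds 42.

42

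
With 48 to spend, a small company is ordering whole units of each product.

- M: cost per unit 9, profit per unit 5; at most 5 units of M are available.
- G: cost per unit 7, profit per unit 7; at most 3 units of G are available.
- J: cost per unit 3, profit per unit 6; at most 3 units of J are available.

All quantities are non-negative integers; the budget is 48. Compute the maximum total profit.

49

This is a bounded integer knapsack.
1×M, 3×G, and 3×J: cost 39 ≤ 48, profit 1·5 + 3·7 + 3·6 = 44.
2×M, 3×G, and 3×J: cost 48 ≤ 48, profit 2·5 + 3·7 + 3·6 = 49.
Best is 49.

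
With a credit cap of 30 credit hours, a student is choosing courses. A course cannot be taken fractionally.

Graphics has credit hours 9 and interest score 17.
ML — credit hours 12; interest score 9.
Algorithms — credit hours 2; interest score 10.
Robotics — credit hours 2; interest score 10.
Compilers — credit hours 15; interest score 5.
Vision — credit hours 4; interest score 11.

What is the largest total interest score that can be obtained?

57

Allowing fractional choices, the relaxed optimum would be about 57.3, but courses are indivisible.
Graphics + ML + Algorithms + Robotics + Vision: credit hours 9 + 12 + 2 + 2 + 4 = 29 ≤ 30, interest score 17 + 9 + 10 + 10 + 11 = 57.
Graphics + Algorithms + Robotics + Vision: credit hours 9 + 2 + 2 + 4 = 17 ≤ 30, interest score 17 + 10 + 10 + 11 = 48.
Best is Graphics, ML, Algorithms, Robotics, and Vision with total interest score 57.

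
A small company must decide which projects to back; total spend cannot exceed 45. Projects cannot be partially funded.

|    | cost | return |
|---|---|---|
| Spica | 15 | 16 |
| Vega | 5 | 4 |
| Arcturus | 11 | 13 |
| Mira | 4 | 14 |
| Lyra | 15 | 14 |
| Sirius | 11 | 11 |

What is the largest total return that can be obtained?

Spica + Mira + Lyra + Sirius: cost 15 + 4 + 15 + 11 = 45 ≤ 45, return 16 + 14 + 14 + 11 = 55.
Spica + Arcturus + Mira + Lyra: cost 15 + 11 + 4 + 15 = 45 ≤ 45, return 16 + 13 + 14 + 14 = 57.
Best is Spica, Arcturus, Mira, and Lyra with total return 57.

57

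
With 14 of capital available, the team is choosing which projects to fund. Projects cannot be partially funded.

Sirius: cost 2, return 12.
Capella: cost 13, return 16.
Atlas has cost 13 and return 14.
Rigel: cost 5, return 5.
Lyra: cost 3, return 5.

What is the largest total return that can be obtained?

22

This is an integer program with binary decision variables.
Sirius + Rigel + Lyra: cost 2 + 5 + 3 = 10 ≤ 14, return 12 + 5 + 5 = 22.
Sirius + Rigel: cost 2 + 5 = 7 ≤ 14, return 12 + 5 = 17.
Sirius + Lyra: cost 2 + 3 = 5 ≤ 14, return 12 + 5 = 17.
Best is Sirius, Rigel, and Lyra with total return 22.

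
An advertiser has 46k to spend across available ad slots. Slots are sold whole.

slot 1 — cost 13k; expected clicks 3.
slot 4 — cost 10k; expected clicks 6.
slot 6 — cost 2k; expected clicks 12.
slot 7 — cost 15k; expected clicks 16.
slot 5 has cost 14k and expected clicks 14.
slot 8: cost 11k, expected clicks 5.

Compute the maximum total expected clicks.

slot 1 + slot 6 + slot 7 + slot 5: cost 13 + 2 + 15 + 14 = 44 ≤ 46, expected clicks 3 + 12 + 16 + 14 = 45.
slot 6 + slot 7 + slot 5 + slot 8: cost 2 + 15 + 14 + 11 = 42 ≤ 46, expected clicks 12 + 16 + 14 + 5 = 47.
slot 4 + slot 6 + slot 7 + slot 5: cost 10 + 2 + 15 + 14 = 41 ≤ 46, expected clicks 6 + 12 + 16 + 14 = 48.
Best is slot 4, slot 6, slot 7, and slot 5 with total expected clicks 48.

48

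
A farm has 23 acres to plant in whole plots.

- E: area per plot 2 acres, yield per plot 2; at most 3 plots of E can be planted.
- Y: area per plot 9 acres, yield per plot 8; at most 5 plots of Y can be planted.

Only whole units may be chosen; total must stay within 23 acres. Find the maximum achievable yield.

Take 2×E and 2×Y: area 22 ≤ 23, yield 2·2 + 2·8 = 20.
No other integer combination yields more.

20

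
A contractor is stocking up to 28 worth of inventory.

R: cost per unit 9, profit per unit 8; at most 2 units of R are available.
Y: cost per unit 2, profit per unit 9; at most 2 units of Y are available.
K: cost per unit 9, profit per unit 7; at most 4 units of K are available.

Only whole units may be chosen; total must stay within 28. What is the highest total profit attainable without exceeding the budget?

2×R and 2×Y: cost 22 ≤ 28, profit 2·8 + 2·9 = 34.
1×R, 2×Y, and 1×K: cost 22 ≤ 28, profit 1·8 + 2·9 + 1·7 = 33.
Best is 34.

34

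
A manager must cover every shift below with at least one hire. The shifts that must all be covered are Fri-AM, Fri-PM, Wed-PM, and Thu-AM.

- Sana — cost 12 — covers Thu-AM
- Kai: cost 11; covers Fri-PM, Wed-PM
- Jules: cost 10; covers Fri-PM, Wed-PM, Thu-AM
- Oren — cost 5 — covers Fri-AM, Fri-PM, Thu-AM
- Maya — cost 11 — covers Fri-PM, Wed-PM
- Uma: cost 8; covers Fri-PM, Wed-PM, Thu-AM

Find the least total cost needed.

13

This is an integer covering problem.
Choose Oren and Uma: together they cover Fri-AM, Fri-PM, Wed-PM, Thu-AM — every shift.
Total cost: 5 + 8 = 13.
No cover costs less than 13.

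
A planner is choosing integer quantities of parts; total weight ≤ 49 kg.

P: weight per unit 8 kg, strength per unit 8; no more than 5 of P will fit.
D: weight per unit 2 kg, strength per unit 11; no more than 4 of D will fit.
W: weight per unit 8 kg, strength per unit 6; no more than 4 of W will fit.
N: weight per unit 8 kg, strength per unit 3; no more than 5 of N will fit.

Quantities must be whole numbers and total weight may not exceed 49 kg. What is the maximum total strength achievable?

84

4×P, 4×D, and 1×W: weight 48 ≤ 49, strength 4·8 + 4·11 + 1·6 = 82.
5×P and 4×D: weight 48 ≤ 49, strength 5·8 + 4·11 = 84.
Best is 84.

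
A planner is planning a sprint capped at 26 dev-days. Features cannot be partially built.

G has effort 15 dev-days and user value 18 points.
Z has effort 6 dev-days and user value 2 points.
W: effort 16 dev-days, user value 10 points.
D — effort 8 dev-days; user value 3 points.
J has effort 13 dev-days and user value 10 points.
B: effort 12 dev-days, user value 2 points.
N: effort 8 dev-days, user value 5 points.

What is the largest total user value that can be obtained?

Take G and N: effort 15 + 8 = 23 ≤ 26, user value 18 + 5 = 23.
No other feasible combination does better.

23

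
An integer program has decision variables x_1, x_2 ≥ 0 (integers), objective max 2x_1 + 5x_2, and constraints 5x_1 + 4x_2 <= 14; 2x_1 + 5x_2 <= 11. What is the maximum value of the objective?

(x_1,x_2)=(0,2) is feasible, giving 10.
(x_1,x_2)=(1,1) is feasible, giving 7.
(x_1,x_2)=(0,1) is feasible, giving 5.
Maximum is 10 at (x_1,x_2)=(0,2).

10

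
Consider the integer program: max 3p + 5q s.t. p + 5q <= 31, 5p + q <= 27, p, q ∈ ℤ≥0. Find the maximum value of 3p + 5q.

37

(p,q)=(4,5) is feasible, giving 37.
(p,q)=(3,5) is feasible, giving 34.
(p,q)=(4,4) is feasible, giving 32.
The best lattice point is (4,5), giving 37.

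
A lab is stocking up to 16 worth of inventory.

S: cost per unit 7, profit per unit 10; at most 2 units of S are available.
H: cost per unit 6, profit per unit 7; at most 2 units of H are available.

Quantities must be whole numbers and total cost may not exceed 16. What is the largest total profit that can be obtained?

S has the best ratio (10/7); taking only S gives at most 2×10 = 20 (stopped by the cost limit).
Optimal: 2×S: cost 14 ≤ 16, profit 2·10 = 20.

20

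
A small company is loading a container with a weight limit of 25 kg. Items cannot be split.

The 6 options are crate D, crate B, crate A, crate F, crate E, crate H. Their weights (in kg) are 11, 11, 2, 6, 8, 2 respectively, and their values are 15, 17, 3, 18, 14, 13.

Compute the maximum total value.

51

Treat it as a binary knapsack problem.
crate B + crate A + crate F + crate H: weight 11 + 2 + 6 + 2 = 21 ≤ 25, value 17 + 3 + 18 + 13 = 51.
crate D + crate A + crate F + crate H: weight 11 + 2 + 6 + 2 = 21 ≤ 25, value 15 + 3 + 18 + 13 = 49.
Best is crate B, crate A, crate F, and crate H with total value 51.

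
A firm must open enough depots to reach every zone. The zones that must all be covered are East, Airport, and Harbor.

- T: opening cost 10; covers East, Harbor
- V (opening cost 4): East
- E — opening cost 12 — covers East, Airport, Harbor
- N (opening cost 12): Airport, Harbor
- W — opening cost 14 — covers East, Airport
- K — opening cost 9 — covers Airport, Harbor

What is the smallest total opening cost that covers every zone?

12

The greedy cost-per-new-zone heuristic would pick V and K for 13, but a cheaper cover exists.
E alone covers East, Airport, Harbor — every zone.
Total opening cost: 12.
No cover costs less than 12.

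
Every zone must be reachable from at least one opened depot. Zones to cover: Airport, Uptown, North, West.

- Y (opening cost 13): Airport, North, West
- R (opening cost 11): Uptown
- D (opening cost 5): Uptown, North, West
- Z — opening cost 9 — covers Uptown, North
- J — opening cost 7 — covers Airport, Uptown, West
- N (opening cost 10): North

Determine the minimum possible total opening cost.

Choose D and J: together they cover Airport, Uptown, North, West — every zone.
Total opening cost: 5 + 7 = 12.
No cover costs less than 12.

12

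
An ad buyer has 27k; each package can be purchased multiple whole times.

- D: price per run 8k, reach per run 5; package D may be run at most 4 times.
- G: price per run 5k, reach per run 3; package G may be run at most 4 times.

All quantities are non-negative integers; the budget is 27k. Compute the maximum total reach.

D has the best ratio (5/8); taking only D gives at most 3×5 = 15 (stopped by the price limit).
Mixing does better — 2×D and 2×G: price 26 ≤ 27, reach 2·5 + 2·3 = 16.

16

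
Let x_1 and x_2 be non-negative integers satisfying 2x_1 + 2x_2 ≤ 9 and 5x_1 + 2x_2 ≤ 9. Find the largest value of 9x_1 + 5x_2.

20

(x_1,x_2)=(0,4) is feasible, giving 20.
(x_1,x_2)=(0,3) is feasible, giving 15.
No feasible integer point exceeds 20.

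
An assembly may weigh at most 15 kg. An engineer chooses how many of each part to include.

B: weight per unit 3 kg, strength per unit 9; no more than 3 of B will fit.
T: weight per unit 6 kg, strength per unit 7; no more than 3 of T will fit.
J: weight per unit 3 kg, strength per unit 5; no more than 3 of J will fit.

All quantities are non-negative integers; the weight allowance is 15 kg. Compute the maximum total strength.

37

3×B and 1×T: weight 15 ≤ 15, strength 3·9 + 1·7 = 34.
3×B and 2×J: weight 15 ≤ 15, strength 3·9 + 2·5 = 37.
Best is 37.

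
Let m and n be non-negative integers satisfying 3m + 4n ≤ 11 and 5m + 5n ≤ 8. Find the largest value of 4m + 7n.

7

Relaxing integrality, the LP optimum is 11.20 at (m,n) = (0, 1.6), which is not an integer point.
(m,n)=(0,1): 3·0+4·1=4≤11, 5·0+5·1=5≤8, objective 7.
(m,n)=(1,0): 3·1+4·0=3≤11, 5·1+5·0=5≤8, objective 4.
(m,n)=(0,0): 3·0+4·0=0≤11, 5·0+5·0=0≤8, objective 0.
Maximum is 7 at (m,n)=(0,1).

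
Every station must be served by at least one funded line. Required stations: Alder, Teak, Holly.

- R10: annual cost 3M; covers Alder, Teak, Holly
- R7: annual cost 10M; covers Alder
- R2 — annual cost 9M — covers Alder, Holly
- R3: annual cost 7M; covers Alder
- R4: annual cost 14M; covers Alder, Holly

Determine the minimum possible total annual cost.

3

This is a weighted set-cover instance.
R10 alone covers Alder, Teak, Holly — every station.
Total annual cost: 3.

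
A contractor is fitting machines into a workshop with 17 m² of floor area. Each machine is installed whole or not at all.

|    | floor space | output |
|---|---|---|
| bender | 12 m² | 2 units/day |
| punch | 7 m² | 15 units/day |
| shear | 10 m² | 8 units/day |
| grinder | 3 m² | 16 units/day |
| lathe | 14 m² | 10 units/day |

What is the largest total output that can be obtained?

31

Allowing fractional choices, the relaxed optimum would be about 36.6, but machines are indivisible.
grinder + lathe: floor space 3 + 14 = 17 ≤ 17, output 16 + 10 = 26.
punch + grinder: floor space 7 + 3 = 10 ≤ 17, output 15 + 16 = 31.
Best is punch and grinder with total output 31.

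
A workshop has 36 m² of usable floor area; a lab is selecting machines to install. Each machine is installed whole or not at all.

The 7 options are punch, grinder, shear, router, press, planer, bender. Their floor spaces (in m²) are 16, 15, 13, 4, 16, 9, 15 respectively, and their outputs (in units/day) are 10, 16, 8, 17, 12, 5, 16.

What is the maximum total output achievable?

Allowing fractional choices, the relaxed optimum would be about 50.5, but machines are indivisible.
grinder + router + press: floor space 15 + 4 + 16 = 35 ≤ 36, output 16 + 17 + 12 = 45.
grinder + router + bender: floor space 15 + 4 + 15 = 34 ≤ 36, output 16 + 17 + 16 = 49.
Best is grinder, router, and bender with total output 49.

49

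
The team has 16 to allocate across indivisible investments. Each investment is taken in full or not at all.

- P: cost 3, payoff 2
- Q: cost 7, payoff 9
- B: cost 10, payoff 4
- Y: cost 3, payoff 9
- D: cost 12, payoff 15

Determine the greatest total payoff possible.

Y + D: cost 3 + 12 = 15 ≤ 16, payoff 9 + 15 = 24.
P + Q + Y: cost 3 + 7 + 3 = 13 ≤ 16, payoff 2 + 9 + 9 = 20.
Best is Y and D with total payoff 24.

24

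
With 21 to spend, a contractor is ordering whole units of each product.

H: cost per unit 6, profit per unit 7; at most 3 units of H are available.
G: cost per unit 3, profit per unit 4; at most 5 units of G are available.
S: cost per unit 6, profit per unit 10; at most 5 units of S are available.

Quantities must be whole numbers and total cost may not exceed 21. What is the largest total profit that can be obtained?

This is a bounded integer knapsack.
1×G and 3×S: cost 21 ≤ 21, profit 1·4 + 3·10 = 34.
3×G and 2×S: cost 21 ≤ 21, profit 3·4 + 2·10 = 32.
Best is 34.

34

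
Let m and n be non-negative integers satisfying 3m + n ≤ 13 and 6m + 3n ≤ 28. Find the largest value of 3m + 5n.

The continuous relaxation peaks at (0, 9.33) with value 46.67; rounding to a feasible lattice point costs some objective.
(m,n)=(0,9): 3·0+1·9=9≤13, 6·0+3·9=27≤28, objective 45.
(m,n)=(0,8): 3·0+1·8=8≤13, 6·0+3·8=24≤28, objective 40.
Maximum is 45 at (m,n)=(0,9).

45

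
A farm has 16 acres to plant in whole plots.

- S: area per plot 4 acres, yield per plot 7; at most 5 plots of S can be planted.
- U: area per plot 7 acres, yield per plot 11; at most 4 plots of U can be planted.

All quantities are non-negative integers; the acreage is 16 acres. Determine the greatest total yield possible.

28

2×S and 1×U: area 15 ≤ 16, yield 2·7 + 1·11 = 25.
4×S: area 16 ≤ 16, yield 4·7 = 28.
Best is 28.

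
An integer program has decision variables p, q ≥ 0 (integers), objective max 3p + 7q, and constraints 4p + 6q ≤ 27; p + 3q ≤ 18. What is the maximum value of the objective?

28

Relaxing integrality, the LP optimum is 31.50 at (p,q) = (0, 4.5), which is not an integer point.
(p,q)=(0,4): 4·0+6·4=24≤27, 1·0+3·4=12≤18, objective 28.
(p,q)=(1,3): 4·1+6·3=22≤27, 1·1+3·3=10≤18, objective 24.
(p,q)=(0,3): 4·0+6·3=18≤27, 1·0+3·3=9≤18, objective 21.
The best lattice point is (0,4), giving 28.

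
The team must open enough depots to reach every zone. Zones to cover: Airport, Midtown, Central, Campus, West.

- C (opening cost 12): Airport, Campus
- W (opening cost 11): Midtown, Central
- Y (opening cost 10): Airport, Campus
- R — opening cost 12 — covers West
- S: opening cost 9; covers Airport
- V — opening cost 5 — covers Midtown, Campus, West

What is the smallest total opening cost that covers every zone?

Choose W, S, and V: together they cover Airport, Midtown, Central, Campus, West — every zone.
Total opening cost: 11 + 9 + 5 = 25.
No cover costs less than 25.

25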